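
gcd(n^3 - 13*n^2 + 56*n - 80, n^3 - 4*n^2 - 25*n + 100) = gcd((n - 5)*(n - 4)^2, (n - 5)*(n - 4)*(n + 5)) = n^2 - 9*n + 20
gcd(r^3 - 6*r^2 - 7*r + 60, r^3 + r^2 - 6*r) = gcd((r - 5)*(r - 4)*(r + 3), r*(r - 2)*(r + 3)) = r + 3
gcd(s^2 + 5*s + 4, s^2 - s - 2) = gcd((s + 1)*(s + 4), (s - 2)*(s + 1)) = s + 1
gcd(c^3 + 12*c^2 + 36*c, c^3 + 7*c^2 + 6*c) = c^2 + 6*c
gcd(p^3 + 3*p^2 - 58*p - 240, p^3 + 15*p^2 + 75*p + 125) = p + 5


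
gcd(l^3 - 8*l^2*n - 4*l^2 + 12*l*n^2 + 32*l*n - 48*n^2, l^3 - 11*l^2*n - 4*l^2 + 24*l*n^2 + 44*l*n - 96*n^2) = l - 4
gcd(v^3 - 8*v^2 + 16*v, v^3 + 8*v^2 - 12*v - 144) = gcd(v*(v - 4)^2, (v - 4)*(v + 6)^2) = v - 4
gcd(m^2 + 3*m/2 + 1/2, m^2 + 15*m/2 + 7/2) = m + 1/2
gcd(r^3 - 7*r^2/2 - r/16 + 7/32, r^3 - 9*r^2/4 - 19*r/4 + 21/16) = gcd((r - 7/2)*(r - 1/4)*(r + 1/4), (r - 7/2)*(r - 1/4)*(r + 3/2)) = r^2 - 15*r/4 + 7/8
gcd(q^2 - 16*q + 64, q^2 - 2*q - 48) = q - 8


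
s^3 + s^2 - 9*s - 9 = (s - 3)*(s + 1)*(s + 3)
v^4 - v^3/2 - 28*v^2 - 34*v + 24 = (v - 6)*(v - 1/2)*(v + 2)*(v + 4)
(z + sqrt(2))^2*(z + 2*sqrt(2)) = z^3 + 4*sqrt(2)*z^2 + 10*z + 4*sqrt(2)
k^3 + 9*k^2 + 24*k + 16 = (k + 1)*(k + 4)^2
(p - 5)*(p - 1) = p^2 - 6*p + 5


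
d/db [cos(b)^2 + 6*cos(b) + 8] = -2*(cos(b) + 3)*sin(b)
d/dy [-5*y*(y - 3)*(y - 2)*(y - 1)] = -20*y^3 + 90*y^2 - 110*y + 30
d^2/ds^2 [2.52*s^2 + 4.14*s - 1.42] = 5.04000000000000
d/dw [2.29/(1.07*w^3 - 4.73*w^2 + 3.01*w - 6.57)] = (-7.3509*w^2 + 21.6634*w - 6.8929)/(1.07*w^3 - 4.73*w^2 + 3.01*w - 6.57)^2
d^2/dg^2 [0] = 0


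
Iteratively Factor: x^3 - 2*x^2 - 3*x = (x - 3)*(x^2 + x) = x*(x - 3)*(x + 1)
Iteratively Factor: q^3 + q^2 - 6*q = (q + 3)*(q^2 - 2*q) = (q - 2)*(q + 3)*(q)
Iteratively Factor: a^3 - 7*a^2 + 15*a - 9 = (a - 3)*(a^2 - 4*a + 3) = (a - 3)*(a - 1)*(a - 3)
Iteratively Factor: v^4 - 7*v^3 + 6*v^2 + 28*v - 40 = (v - 2)*(v^3 - 5*v^2 - 4*v + 20) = (v - 2)^2*(v^2 - 3*v - 10) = (v - 2)^2*(v + 2)*(v - 5)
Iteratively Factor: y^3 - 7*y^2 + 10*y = (y - 2)*(y^2 - 5*y) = y*(y - 2)*(y - 5)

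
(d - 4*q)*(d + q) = d^2 - 3*d*q - 4*q^2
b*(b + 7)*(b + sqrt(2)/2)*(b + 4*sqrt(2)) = b^4 + 9*sqrt(2)*b^3/2 + 7*b^3 + 4*b^2 + 63*sqrt(2)*b^2/2 + 28*b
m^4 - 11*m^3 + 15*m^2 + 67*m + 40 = (m - 8)*(m - 5)*(m + 1)^2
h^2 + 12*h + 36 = (h + 6)^2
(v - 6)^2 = v^2 - 12*v + 36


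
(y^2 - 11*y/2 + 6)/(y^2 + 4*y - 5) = (y^2 - 11*y/2 + 6)/(y^2 + 4*y - 5)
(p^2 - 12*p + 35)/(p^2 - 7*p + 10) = (p - 7)/(p - 2)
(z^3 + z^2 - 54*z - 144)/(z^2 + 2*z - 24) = (z^2 - 5*z - 24)/(z - 4)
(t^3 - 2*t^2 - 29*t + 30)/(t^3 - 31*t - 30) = (t - 1)/(t + 1)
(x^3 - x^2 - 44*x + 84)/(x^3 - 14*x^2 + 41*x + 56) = (x^3 - x^2 - 44*x + 84)/(x^3 - 14*x^2 + 41*x + 56)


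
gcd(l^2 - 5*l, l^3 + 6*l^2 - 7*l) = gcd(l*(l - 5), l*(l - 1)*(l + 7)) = l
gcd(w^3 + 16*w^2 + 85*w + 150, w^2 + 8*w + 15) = w + 5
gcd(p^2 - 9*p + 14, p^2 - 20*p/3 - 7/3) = p - 7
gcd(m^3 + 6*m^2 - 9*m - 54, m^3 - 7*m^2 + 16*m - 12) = m - 3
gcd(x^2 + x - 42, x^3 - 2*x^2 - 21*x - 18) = x - 6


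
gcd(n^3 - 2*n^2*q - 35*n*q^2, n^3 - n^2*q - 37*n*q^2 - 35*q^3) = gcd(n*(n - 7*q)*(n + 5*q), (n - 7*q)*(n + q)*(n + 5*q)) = -n^2 + 2*n*q + 35*q^2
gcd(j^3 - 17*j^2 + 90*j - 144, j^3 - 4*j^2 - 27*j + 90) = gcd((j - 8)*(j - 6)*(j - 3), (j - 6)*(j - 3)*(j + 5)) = j^2 - 9*j + 18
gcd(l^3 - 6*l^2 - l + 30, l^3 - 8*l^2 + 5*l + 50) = l^2 - 3*l - 10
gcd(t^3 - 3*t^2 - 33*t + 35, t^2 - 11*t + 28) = t - 7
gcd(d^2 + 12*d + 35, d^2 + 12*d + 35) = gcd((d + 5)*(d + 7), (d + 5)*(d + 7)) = d^2 + 12*d + 35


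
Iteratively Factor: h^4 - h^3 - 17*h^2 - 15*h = (h + 1)*(h^3 - 2*h^2 - 15*h) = (h + 1)*(h + 3)*(h^2 - 5*h) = h*(h + 1)*(h + 3)*(h - 5)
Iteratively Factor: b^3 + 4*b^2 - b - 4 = (b + 4)*(b^2 - 1) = (b - 1)*(b + 4)*(b + 1)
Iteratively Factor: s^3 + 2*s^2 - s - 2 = (s + 2)*(s^2 - 1) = (s - 1)*(s + 2)*(s + 1)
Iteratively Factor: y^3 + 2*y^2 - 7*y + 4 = (y - 1)*(y^2 + 3*y - 4) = (y - 1)*(y + 4)*(y - 1)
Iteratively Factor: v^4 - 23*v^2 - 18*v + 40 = (v + 4)*(v^3 - 4*v^2 - 7*v + 10) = (v - 1)*(v + 4)*(v^2 - 3*v - 10) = (v - 5)*(v - 1)*(v + 4)*(v + 2)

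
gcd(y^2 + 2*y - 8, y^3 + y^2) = 1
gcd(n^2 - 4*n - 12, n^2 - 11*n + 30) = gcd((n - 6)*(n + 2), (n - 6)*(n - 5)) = n - 6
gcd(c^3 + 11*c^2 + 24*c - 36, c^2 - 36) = c + 6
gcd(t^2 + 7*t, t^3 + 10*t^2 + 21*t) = t^2 + 7*t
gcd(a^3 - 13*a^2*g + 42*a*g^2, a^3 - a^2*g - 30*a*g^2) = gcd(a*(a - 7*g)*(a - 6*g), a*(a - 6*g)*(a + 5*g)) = a^2 - 6*a*g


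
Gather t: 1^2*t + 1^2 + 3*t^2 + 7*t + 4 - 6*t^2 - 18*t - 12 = -3*t^2 - 10*t - 7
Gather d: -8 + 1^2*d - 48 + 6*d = 7*d - 56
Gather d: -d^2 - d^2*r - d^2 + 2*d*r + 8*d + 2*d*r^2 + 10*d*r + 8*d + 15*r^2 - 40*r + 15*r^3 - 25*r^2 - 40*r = d^2*(-r - 2) + d*(2*r^2 + 12*r + 16) + 15*r^3 - 10*r^2 - 80*r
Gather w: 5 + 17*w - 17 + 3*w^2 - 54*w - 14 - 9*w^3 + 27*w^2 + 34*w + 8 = -9*w^3 + 30*w^2 - 3*w - 18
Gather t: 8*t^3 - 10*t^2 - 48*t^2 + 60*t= 8*t^3 - 58*t^2 + 60*t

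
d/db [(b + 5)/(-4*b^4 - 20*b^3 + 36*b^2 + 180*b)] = 3*(b^2 - 3)/(4*b^2*(b^4 - 18*b^2 + 81))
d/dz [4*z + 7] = 4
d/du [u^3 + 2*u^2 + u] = 3*u^2 + 4*u + 1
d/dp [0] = 0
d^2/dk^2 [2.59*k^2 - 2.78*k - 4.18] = 5.18000000000000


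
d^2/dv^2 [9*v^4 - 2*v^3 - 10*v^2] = 108*v^2 - 12*v - 20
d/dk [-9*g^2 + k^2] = 2*k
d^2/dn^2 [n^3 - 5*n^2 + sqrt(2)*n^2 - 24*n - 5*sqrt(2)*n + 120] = 6*n - 10 + 2*sqrt(2)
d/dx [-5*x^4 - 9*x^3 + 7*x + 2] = -20*x^3 - 27*x^2 + 7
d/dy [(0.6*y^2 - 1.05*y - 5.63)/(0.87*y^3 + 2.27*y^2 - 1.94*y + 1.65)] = (-0.522*y^4 + 1.827*y^3 + 15.9138*y^2 + 27.5402*y - 12.6547)/(0.7569*y^6 + 3.9498*y^5 + 1.7773*y^4 - 5.9366*y^3 + 11.2546*y^2 - 6.402*y + 2.7225)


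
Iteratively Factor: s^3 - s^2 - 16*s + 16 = (s - 4)*(s^2 + 3*s - 4) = (s - 4)*(s - 1)*(s + 4)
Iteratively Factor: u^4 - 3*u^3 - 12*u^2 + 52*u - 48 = (u - 3)*(u^3 - 12*u + 16) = (u - 3)*(u - 2)*(u^2 + 2*u - 8) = (u - 3)*(u - 2)^2*(u + 4)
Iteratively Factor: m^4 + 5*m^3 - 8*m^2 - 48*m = (m + 4)*(m^3 + m^2 - 12*m) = (m - 3)*(m + 4)*(m^2 + 4*m) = m*(m - 3)*(m + 4)*(m + 4)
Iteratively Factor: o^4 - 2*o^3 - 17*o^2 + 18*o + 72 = (o - 4)*(o^3 + 2*o^2 - 9*o - 18) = (o - 4)*(o - 3)*(o^2 + 5*o + 6) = (o - 4)*(o - 3)*(o + 2)*(o + 3)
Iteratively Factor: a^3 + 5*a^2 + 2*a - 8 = (a + 2)*(a^2 + 3*a - 4) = (a - 1)*(a + 2)*(a + 4)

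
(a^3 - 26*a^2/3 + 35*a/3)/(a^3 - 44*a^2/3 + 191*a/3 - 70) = a/(a - 6)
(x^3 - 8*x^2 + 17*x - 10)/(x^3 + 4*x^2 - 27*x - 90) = (x^2 - 3*x + 2)/(x^2 + 9*x + 18)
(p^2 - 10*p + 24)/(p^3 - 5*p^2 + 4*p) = (p - 6)/(p*(p - 1))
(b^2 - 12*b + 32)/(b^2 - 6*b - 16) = (b - 4)/(b + 2)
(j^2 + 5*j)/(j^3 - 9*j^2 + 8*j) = (j + 5)/(j^2 - 9*j + 8)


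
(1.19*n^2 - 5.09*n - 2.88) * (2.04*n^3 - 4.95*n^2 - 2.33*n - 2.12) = 2.4276*n^5 - 16.2741*n^4 + 16.5476*n^3 + 23.5929*n^2 + 17.5012*n + 6.1056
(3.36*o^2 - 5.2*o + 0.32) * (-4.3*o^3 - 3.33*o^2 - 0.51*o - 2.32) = -14.448*o^5 + 11.1712*o^4 + 14.2264*o^3 - 6.2088*o^2 + 11.9008*o - 0.7424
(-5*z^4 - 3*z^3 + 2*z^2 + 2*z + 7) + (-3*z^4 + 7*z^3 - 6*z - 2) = -8*z^4 + 4*z^3 + 2*z^2 - 4*z + 5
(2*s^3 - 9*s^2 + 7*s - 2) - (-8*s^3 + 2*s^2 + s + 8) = 10*s^3 - 11*s^2 + 6*s - 10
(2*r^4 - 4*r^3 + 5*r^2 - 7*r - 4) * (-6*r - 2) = -12*r^5 + 20*r^4 - 22*r^3 + 32*r^2 + 38*r + 8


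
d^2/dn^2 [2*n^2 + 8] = 4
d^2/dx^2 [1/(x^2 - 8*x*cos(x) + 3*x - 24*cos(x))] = 2*(-(x^2 - 8*x*cos(x) + 3*x - 24*cos(x))*(4*x*cos(x) + 8*sin(x) + 12*cos(x) + 1) + (8*x*sin(x) + 2*x + 24*sin(x) - 8*cos(x) + 3)^2)/((x + 3)^3*(x - 8*cos(x))^3)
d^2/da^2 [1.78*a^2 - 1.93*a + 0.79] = 3.56000000000000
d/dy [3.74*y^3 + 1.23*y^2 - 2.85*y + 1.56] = 11.22*y^2 + 2.46*y - 2.85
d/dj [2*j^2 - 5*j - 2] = 4*j - 5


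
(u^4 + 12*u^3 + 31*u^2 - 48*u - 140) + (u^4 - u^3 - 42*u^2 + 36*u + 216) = 2*u^4 + 11*u^3 - 11*u^2 - 12*u + 76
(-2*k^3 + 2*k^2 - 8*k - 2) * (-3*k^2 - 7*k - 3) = 6*k^5 + 8*k^4 + 16*k^3 + 56*k^2 + 38*k + 6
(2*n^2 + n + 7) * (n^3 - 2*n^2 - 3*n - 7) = 2*n^5 - 3*n^4 - n^3 - 31*n^2 - 28*n - 49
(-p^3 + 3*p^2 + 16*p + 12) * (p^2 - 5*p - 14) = -p^5 + 8*p^4 + 15*p^3 - 110*p^2 - 284*p - 168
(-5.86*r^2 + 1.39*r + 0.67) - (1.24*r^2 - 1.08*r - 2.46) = -7.1*r^2 + 2.47*r + 3.13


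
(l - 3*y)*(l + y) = l^2 - 2*l*y - 3*y^2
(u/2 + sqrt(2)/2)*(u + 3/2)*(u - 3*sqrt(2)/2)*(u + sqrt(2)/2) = u^4/2 + 3*u^3/4 - 7*u^2/4 - 21*u/8 - 3*sqrt(2)*u/4 - 9*sqrt(2)/8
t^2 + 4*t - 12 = (t - 2)*(t + 6)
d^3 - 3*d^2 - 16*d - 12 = (d - 6)*(d + 1)*(d + 2)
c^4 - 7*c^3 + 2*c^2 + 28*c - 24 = (c - 6)*(c - 2)*(c - 1)*(c + 2)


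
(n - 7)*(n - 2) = n^2 - 9*n + 14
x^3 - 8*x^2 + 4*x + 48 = (x - 6)*(x - 4)*(x + 2)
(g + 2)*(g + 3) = g^2 + 5*g + 6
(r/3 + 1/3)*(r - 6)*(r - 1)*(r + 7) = r^4/3 + r^3/3 - 43*r^2/3 - r/3 + 14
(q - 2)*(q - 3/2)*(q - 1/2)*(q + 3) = q^4 - q^3 - 29*q^2/4 + 51*q/4 - 9/2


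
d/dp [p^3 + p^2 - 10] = p*(3*p + 2)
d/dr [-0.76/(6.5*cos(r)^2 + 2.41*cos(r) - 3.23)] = -(9.88*cos(r) + 1.8316)*sin(r)/(6.5*cos(r)^2 + 2.41*cos(r) - 3.23)^2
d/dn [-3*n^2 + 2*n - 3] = 2 - 6*n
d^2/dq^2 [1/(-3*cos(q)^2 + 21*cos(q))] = ((1 - cos(2*q))^2 + 105*cos(q)/4 + 51*cos(2*q)/2 - 21*cos(3*q)/4 - 153/2)/(3*(cos(q) - 7)^3*cos(q)^3)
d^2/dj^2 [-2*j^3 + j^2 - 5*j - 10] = 2 - 12*j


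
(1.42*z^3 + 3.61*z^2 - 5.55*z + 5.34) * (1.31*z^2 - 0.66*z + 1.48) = 1.8602*z^5 + 3.7919*z^4 - 7.5515*z^3 + 16.0012*z^2 - 11.7384*z + 7.9032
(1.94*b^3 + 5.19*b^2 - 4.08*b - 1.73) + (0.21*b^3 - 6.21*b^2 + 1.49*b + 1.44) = 2.15*b^3 - 1.02*b^2 - 2.59*b - 0.29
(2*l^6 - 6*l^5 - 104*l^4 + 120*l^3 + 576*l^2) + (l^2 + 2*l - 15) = 2*l^6 - 6*l^5 - 104*l^4 + 120*l^3 + 577*l^2 + 2*l - 15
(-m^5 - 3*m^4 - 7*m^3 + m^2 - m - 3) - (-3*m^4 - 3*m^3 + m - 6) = -m^5 - 4*m^3 + m^2 - 2*m + 3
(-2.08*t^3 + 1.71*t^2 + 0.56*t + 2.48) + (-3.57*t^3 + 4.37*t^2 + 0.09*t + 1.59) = -5.65*t^3 + 6.08*t^2 + 0.65*t + 4.07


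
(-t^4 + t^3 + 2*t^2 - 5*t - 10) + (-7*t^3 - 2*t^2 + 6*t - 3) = -t^4 - 6*t^3 + t - 13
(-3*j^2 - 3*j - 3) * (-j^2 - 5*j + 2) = 3*j^4 + 18*j^3 + 12*j^2 + 9*j - 6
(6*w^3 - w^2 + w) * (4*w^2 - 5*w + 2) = 24*w^5 - 34*w^4 + 21*w^3 - 7*w^2 + 2*w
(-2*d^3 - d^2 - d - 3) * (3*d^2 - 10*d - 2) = -6*d^5 + 17*d^4 + 11*d^3 + 3*d^2 + 32*d + 6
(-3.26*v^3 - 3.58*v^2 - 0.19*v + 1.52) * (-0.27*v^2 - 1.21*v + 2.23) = 0.8802*v^5 + 4.9112*v^4 - 2.8867*v^3 - 8.1639*v^2 - 2.2629*v + 3.3896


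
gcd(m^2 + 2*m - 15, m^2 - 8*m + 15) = m - 3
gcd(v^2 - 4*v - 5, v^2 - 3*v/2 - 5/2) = v + 1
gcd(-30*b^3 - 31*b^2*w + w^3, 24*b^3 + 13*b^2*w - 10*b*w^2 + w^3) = b + w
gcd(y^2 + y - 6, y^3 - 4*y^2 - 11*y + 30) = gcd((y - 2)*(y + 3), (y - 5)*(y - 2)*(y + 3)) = y^2 + y - 6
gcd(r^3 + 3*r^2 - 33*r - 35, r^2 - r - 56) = r + 7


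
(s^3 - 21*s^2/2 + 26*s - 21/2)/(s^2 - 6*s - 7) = (2*s^2 - 7*s + 3)/(2*(s + 1))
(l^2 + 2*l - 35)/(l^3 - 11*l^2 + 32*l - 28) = (l^2 + 2*l - 35)/(l^3 - 11*l^2 + 32*l - 28)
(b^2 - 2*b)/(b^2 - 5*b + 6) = b/(b - 3)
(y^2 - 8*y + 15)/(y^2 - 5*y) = (y - 3)/y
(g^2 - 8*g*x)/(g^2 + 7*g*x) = (g - 8*x)/(g + 7*x)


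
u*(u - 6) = u^2 - 6*u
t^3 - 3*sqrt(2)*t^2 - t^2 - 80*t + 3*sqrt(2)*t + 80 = (t - 1)*(t - 8*sqrt(2))*(t + 5*sqrt(2))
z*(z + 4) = z^2 + 4*z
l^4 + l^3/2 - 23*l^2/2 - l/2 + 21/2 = (l - 3)*(l - 1)*(l + 1)*(l + 7/2)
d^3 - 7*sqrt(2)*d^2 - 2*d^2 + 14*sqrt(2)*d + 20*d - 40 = (d - 2)*(d - 5*sqrt(2))*(d - 2*sqrt(2))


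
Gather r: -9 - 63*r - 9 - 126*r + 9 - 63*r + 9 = -252*r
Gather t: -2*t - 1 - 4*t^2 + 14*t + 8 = -4*t^2 + 12*t + 7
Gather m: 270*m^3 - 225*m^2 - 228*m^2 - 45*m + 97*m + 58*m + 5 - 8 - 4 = 270*m^3 - 453*m^2 + 110*m - 7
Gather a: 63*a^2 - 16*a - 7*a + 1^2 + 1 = 63*a^2 - 23*a + 2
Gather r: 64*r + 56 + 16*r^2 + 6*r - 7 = 16*r^2 + 70*r + 49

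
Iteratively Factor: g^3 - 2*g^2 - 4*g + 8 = (g + 2)*(g^2 - 4*g + 4) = (g - 2)*(g + 2)*(g - 2)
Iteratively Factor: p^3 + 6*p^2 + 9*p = (p)*(p^2 + 6*p + 9) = p*(p + 3)*(p + 3)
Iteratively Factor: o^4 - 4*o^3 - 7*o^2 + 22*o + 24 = (o + 1)*(o^3 - 5*o^2 - 2*o + 24) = (o + 1)*(o + 2)*(o^2 - 7*o + 12) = (o - 4)*(o + 1)*(o + 2)*(o - 3)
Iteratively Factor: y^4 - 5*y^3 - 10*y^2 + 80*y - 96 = (y - 3)*(y^3 - 2*y^2 - 16*y + 32) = (y - 3)*(y - 2)*(y^2 - 16) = (y - 3)*(y - 2)*(y + 4)*(y - 4)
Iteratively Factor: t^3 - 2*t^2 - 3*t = (t)*(t^2 - 2*t - 3) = t*(t + 1)*(t - 3)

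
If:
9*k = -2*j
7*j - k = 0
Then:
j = 0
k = 0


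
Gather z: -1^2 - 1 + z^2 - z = z^2 - z - 2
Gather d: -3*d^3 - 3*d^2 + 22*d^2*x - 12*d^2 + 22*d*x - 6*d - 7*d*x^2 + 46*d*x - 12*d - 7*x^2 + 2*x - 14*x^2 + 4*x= -3*d^3 + d^2*(22*x - 15) + d*(-7*x^2 + 68*x - 18) - 21*x^2 + 6*x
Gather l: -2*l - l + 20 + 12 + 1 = 33 - 3*l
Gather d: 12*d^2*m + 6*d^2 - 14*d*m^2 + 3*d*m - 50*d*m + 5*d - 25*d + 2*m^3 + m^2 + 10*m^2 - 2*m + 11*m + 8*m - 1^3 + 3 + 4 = d^2*(12*m + 6) + d*(-14*m^2 - 47*m - 20) + 2*m^3 + 11*m^2 + 17*m + 6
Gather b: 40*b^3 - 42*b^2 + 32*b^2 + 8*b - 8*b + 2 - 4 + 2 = 40*b^3 - 10*b^2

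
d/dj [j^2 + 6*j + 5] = 2*j + 6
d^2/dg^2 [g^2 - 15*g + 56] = 2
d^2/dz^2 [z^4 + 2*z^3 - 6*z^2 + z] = 12*z^2 + 12*z - 12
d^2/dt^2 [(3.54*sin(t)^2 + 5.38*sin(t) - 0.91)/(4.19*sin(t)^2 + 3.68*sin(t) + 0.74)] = (4.26325641456066e-14*sin(t)^6 - 39.8678500000002*sin(t)^5 + 142.8239*sin(t)^4 + 192.9971*sin(t)^3 - 153.77885*sin(t)^2 - 189.7004*sin(t) - 44.4287)/(73.560059*sin(t)^6 + 193.819344*sin(t)^5 + 209.20251*sin(t)^4 + 118.29728*sin(t)^3 + 36.94746*sin(t)^2 + 6.045504*sin(t) + 0.405224)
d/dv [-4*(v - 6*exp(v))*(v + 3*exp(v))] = 12*v*exp(v) - 8*v + 144*exp(2*v) + 12*exp(v)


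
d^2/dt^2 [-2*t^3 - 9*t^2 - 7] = -12*t - 18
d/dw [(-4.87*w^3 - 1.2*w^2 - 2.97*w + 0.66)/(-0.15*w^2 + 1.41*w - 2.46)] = (0.7305*w^4 - 13.7334*w^3 + 33.8031*w^2 + 6.102*w + 6.3756)/(0.0225*w^4 - 0.423*w^3 + 2.7261*w^2 - 6.9372*w + 6.0516)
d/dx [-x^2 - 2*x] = -2*x - 2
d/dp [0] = 0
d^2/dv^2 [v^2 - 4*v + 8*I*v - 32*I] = 2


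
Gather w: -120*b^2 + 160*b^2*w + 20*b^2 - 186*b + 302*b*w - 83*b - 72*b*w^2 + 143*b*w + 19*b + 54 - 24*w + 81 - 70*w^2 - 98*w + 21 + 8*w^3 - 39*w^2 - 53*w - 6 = -100*b^2 - 250*b + 8*w^3 + w^2*(-72*b - 109) + w*(160*b^2 + 445*b - 175) + 150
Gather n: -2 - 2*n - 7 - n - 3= -3*n - 12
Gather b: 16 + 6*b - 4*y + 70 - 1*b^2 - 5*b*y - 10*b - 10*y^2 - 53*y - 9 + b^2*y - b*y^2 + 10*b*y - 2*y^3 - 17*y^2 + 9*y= b^2*(y - 1) + b*(-y^2 + 5*y - 4) - 2*y^3 - 27*y^2 - 48*y + 77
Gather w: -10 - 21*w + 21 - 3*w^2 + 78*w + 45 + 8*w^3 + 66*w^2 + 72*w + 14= 8*w^3 + 63*w^2 + 129*w + 70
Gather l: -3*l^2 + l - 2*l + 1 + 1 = -3*l^2 - l + 2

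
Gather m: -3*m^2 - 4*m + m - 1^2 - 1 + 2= -3*m^2 - 3*m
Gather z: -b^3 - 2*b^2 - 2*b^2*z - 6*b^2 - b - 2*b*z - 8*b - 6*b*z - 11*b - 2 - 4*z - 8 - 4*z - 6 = -b^3 - 8*b^2 - 20*b + z*(-2*b^2 - 8*b - 8) - 16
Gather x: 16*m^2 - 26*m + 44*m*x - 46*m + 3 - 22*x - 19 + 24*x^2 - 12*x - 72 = 16*m^2 - 72*m + 24*x^2 + x*(44*m - 34) - 88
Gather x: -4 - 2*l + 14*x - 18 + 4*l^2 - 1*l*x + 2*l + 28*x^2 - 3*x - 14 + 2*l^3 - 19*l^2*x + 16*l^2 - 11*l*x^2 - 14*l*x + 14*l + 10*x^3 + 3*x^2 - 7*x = 2*l^3 + 20*l^2 + 14*l + 10*x^3 + x^2*(31 - 11*l) + x*(-19*l^2 - 15*l + 4) - 36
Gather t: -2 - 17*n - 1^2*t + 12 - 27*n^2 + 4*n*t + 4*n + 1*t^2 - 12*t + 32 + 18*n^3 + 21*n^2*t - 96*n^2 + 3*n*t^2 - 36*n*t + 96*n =18*n^3 - 123*n^2 + 83*n + t^2*(3*n + 1) + t*(21*n^2 - 32*n - 13) + 42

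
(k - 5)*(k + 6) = k^2 + k - 30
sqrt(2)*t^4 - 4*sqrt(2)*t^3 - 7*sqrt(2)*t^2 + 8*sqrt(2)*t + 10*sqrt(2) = (t - 5)*(t - sqrt(2))*(t + sqrt(2))*(sqrt(2)*t + sqrt(2))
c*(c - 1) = c^2 - c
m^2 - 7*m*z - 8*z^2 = (m - 8*z)*(m + z)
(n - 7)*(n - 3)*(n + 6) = n^3 - 4*n^2 - 39*n + 126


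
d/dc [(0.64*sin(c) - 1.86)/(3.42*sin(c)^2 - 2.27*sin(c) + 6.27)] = (-2.1888*sin(c)^2 + 12.7224*sin(c) - 0.2094)*cos(c)/(11.6964*sin(c)^4 - 15.5268*sin(c)^3 + 48.0397*sin(c)^2 - 28.4658*sin(c) + 39.3129)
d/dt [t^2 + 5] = 2*t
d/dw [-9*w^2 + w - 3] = 1 - 18*w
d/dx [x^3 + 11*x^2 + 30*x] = 3*x^2 + 22*x + 30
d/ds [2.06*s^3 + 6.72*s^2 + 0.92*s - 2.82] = 6.18*s^2 + 13.44*s + 0.92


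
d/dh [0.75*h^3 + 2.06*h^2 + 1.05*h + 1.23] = 2.25*h^2 + 4.12*h + 1.05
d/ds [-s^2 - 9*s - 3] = -2*s - 9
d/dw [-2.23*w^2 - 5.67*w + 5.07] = -4.46*w - 5.67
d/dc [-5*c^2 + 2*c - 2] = 2 - 10*c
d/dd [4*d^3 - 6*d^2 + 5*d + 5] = 12*d^2 - 12*d + 5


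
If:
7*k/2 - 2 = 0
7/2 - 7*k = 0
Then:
No Solution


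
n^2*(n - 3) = n^3 - 3*n^2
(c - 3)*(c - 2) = c^2 - 5*c + 6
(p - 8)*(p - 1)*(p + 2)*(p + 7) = p^4 - 59*p^2 - 54*p + 112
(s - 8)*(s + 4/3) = s^2 - 20*s/3 - 32/3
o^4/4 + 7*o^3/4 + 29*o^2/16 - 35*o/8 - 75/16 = (o/4 + 1/4)*(o - 3/2)*(o + 5/2)*(o + 5)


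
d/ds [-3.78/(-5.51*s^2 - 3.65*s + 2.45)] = (-41.6556*s - 13.797)/(5.51*s^2 + 3.65*s - 2.45)^2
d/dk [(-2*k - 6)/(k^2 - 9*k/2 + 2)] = 4*(2*k^2 + 12*k - 31)/(4*k^4 - 36*k^3 + 97*k^2 - 72*k + 16)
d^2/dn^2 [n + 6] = 0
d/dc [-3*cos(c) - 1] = 3*sin(c)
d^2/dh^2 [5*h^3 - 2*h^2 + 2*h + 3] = 30*h - 4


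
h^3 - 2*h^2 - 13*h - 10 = (h - 5)*(h + 1)*(h + 2)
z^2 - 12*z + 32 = (z - 8)*(z - 4)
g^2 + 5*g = g*(g + 5)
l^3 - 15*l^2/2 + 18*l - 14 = (l - 7/2)*(l - 2)^2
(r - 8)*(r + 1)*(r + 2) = r^3 - 5*r^2 - 22*r - 16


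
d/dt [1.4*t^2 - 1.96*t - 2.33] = 2.8*t - 1.96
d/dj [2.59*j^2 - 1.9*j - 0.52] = 5.18*j - 1.9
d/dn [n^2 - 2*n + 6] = 2*n - 2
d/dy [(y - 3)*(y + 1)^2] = (y + 1)*(3*y - 5)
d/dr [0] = 0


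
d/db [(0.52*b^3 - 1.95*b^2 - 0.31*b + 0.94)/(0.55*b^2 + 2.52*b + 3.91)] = (0.286*b^4 + 2.6208*b^3 + 1.3561*b^2 - 16.283*b - 3.5809)/(0.3025*b^4 + 2.772*b^3 + 10.6514*b^2 + 19.7064*b + 15.2881)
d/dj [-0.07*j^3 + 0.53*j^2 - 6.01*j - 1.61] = -0.21*j^2 + 1.06*j - 6.01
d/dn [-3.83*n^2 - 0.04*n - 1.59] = -7.66*n - 0.04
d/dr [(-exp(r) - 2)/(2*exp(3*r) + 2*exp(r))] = (exp(3*r) + 3*exp(2*r) + 1)/(exp(5*r) + 2*exp(3*r) + exp(r))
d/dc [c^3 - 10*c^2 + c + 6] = 3*c^2 - 20*c + 1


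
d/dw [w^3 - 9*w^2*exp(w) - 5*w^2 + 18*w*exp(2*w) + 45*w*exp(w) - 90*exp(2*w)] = -9*w^2*exp(w) + 3*w^2 + 36*w*exp(2*w) + 27*w*exp(w) - 10*w - 162*exp(2*w) + 45*exp(w)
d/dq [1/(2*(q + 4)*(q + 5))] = (-q - 9/2)/(q^4 + 18*q^3 + 121*q^2 + 360*q + 400)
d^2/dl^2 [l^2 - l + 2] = 2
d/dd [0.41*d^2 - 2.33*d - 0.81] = 0.82*d - 2.33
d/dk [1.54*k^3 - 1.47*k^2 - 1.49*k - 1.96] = 4.62*k^2 - 2.94*k - 1.49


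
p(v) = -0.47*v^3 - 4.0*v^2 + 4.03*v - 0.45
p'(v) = -1.41*v^2 - 8.0*v + 4.03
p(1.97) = -11.63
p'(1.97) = -17.20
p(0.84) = -0.17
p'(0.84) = -3.68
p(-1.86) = -18.76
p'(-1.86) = 14.03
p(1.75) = -8.17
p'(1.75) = -14.29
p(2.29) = -17.84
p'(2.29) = -21.68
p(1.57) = -5.80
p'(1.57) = -12.01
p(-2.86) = -33.70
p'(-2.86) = 15.38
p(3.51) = -55.91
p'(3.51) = -41.42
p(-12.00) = 187.35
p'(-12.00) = -103.01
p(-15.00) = 625.35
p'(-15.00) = -193.22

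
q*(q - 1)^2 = q^3 - 2*q^2 + q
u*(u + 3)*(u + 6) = u^3 + 9*u^2 + 18*u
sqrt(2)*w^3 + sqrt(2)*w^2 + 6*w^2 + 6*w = w*(w + 3*sqrt(2))*(sqrt(2)*w + sqrt(2))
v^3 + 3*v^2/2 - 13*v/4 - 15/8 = (v - 3/2)*(v + 1/2)*(v + 5/2)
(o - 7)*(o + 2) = o^2 - 5*o - 14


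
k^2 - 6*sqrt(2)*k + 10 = (k - 5*sqrt(2))*(k - sqrt(2))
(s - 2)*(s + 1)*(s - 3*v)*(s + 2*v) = s^4 - s^3*v - s^3 - 6*s^2*v^2 + s^2*v - 2*s^2 + 6*s*v^2 + 2*s*v + 12*v^2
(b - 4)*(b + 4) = b^2 - 16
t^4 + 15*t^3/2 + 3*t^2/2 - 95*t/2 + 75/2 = (t - 3/2)*(t - 1)*(t + 5)^2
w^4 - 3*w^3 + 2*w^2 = w^2*(w - 2)*(w - 1)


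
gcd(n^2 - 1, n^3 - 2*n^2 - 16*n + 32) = 1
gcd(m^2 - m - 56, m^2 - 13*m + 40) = m - 8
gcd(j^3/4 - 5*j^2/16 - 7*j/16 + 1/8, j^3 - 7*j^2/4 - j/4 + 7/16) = 1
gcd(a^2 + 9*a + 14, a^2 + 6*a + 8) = a + 2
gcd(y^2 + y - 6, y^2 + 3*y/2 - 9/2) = y + 3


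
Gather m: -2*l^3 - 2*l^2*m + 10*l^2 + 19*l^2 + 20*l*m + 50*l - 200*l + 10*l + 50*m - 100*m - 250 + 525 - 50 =-2*l^3 + 29*l^2 - 140*l + m*(-2*l^2 + 20*l - 50) + 225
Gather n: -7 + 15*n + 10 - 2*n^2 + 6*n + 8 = -2*n^2 + 21*n + 11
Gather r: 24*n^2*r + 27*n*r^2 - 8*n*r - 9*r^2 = r^2*(27*n - 9) + r*(24*n^2 - 8*n)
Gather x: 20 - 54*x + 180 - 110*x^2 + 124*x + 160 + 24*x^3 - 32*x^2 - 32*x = 24*x^3 - 142*x^2 + 38*x + 360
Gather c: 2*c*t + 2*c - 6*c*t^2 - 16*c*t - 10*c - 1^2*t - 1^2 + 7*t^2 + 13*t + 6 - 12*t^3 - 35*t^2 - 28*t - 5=c*(-6*t^2 - 14*t - 8) - 12*t^3 - 28*t^2 - 16*t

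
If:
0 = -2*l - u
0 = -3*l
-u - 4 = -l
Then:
No Solution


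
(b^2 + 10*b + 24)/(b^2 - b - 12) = (b^2 + 10*b + 24)/(b^2 - b - 12)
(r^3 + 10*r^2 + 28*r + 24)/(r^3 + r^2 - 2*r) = (r^2 + 8*r + 12)/(r*(r - 1))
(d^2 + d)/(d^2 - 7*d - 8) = d/(d - 8)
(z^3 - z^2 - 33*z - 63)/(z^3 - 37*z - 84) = (z + 3)/(z + 4)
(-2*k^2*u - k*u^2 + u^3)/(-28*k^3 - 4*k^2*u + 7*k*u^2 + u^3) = u*(k + u)/(14*k^2 + 9*k*u + u^2)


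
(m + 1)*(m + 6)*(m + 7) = m^3 + 14*m^2 + 55*m + 42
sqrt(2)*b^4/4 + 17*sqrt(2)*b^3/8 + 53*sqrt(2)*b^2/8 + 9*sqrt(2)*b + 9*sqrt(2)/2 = (b/2 + 1)*(b + 3/2)*(b + 3)*(sqrt(2)*b/2 + sqrt(2))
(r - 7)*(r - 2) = r^2 - 9*r + 14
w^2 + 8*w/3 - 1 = (w - 1/3)*(w + 3)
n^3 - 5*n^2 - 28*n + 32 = (n - 8)*(n - 1)*(n + 4)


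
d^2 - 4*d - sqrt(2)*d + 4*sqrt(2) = (d - 4)*(d - sqrt(2))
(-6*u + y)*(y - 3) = -6*u*y + 18*u + y^2 - 3*y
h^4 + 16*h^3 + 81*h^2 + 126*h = h*(h + 3)*(h + 6)*(h + 7)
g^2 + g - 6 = (g - 2)*(g + 3)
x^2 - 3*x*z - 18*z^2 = (x - 6*z)*(x + 3*z)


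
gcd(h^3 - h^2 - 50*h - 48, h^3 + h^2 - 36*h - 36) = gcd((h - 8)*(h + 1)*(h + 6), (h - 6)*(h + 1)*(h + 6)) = h^2 + 7*h + 6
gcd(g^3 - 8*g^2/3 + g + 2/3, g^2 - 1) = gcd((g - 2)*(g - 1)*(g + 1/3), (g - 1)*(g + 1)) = g - 1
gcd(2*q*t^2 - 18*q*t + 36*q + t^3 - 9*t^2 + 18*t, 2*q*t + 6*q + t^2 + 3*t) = 2*q + t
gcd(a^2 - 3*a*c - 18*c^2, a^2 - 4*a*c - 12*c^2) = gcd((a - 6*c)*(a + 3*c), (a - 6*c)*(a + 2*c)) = a - 6*c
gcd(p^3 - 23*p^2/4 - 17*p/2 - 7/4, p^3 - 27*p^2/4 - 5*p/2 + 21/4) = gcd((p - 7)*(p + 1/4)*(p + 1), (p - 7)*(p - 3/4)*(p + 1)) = p^2 - 6*p - 7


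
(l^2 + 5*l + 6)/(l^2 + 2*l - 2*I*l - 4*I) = (l + 3)/(l - 2*I)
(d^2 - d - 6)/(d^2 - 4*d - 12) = (d - 3)/(d - 6)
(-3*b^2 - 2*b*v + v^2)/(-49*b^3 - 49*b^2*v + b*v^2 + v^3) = (-3*b + v)/(-49*b^2 + v^2)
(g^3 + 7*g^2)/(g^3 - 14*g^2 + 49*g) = g*(g + 7)/(g^2 - 14*g + 49)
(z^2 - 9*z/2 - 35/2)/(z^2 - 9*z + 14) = (z + 5/2)/(z - 2)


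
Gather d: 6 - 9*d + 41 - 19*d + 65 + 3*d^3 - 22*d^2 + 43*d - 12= 3*d^3 - 22*d^2 + 15*d + 100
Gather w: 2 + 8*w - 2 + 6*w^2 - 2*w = 6*w^2 + 6*w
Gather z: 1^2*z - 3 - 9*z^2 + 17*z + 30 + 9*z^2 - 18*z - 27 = 0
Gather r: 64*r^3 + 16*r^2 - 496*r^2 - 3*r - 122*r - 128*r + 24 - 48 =64*r^3 - 480*r^2 - 253*r - 24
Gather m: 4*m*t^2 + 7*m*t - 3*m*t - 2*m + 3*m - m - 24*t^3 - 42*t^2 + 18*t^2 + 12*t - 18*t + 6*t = m*(4*t^2 + 4*t) - 24*t^3 - 24*t^2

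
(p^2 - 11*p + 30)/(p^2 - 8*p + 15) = (p - 6)/(p - 3)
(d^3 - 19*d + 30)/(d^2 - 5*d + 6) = d + 5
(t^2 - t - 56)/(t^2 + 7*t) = (t - 8)/t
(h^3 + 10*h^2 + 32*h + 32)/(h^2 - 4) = (h^2 + 8*h + 16)/(h - 2)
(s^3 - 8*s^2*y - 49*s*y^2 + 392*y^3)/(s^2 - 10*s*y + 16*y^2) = (-s^2 + 49*y^2)/(-s + 2*y)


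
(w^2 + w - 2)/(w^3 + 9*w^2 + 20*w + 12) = (w - 1)/(w^2 + 7*w + 6)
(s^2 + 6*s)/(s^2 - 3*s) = (s + 6)/(s - 3)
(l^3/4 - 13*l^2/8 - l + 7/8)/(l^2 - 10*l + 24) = (2*l^3 - 13*l^2 - 8*l + 7)/(8*(l^2 - 10*l + 24))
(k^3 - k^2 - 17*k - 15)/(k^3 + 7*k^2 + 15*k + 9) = (k - 5)/(k + 3)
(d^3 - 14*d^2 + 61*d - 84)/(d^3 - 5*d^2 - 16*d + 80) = (d^2 - 10*d + 21)/(d^2 - d - 20)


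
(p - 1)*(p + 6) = p^2 + 5*p - 6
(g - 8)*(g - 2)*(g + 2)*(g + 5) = g^4 - 3*g^3 - 44*g^2 + 12*g + 160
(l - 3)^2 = l^2 - 6*l + 9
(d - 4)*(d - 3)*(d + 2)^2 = d^4 - 3*d^3 - 12*d^2 + 20*d + 48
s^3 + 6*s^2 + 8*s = s*(s + 2)*(s + 4)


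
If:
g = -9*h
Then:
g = -9*h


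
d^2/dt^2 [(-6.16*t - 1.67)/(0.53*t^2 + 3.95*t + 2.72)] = (-(1.06*t + 3.95)*(2.12*t + 7.9)*(6.16*t + 1.67) + (19.5888*t + 50.4342)*(0.53*t^2 + 3.95*t + 2.72))/(0.53*t^2 + 3.95*t + 2.72)^3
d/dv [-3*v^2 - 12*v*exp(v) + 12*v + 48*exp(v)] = -12*v*exp(v) - 6*v + 36*exp(v) + 12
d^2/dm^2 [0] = 0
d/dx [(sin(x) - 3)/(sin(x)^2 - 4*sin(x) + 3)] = -cos(x)/(sin(x) - 1)^2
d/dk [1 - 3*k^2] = -6*k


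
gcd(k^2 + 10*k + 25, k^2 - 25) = k + 5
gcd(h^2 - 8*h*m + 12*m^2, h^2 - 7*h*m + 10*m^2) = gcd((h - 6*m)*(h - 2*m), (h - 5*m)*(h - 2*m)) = h - 2*m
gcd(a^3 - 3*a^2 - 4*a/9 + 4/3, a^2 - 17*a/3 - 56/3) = 1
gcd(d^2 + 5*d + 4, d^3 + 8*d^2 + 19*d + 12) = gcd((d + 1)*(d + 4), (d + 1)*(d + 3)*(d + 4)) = d^2 + 5*d + 4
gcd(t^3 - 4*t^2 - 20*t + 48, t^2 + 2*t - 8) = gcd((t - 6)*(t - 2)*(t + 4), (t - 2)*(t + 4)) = t^2 + 2*t - 8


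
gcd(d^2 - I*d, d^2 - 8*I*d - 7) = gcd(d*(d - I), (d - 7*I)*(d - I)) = d - I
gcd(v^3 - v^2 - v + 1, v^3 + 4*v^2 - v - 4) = v^2 - 1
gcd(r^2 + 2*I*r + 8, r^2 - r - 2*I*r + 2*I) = r - 2*I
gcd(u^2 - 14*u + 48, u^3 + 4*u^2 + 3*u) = 1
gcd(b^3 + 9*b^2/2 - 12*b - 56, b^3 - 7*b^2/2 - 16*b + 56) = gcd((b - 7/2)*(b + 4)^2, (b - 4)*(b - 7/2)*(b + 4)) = b^2 + b/2 - 14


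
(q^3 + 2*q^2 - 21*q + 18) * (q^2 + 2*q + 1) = q^5 + 4*q^4 - 16*q^3 - 22*q^2 + 15*q + 18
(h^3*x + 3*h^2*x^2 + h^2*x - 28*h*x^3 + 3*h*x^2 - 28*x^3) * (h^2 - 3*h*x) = h^5*x + h^4*x - 37*h^3*x^3 + 84*h^2*x^4 - 37*h^2*x^3 + 84*h*x^4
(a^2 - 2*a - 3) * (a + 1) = a^3 - a^2 - 5*a - 3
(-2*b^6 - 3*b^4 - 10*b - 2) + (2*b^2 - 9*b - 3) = -2*b^6 - 3*b^4 + 2*b^2 - 19*b - 5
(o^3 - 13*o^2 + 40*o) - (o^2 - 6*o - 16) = o^3 - 14*o^2 + 46*o + 16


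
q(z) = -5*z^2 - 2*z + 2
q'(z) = -10*z - 2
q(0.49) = -0.18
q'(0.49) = -6.90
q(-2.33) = -20.48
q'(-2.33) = 21.30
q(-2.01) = -14.18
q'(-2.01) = 18.10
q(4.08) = -89.39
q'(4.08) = -42.80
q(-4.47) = -88.96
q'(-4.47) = 42.70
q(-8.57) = -348.08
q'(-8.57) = 83.70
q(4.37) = -102.22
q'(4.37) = -45.70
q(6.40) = -215.60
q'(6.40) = -66.00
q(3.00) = -49.00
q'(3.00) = -32.00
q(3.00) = -49.00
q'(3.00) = -32.00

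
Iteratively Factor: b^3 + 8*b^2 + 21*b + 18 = (b + 2)*(b^2 + 6*b + 9) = (b + 2)*(b + 3)*(b + 3)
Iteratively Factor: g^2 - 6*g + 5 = (g - 5)*(g - 1)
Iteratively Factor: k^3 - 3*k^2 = (k - 3)*(k^2) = k*(k - 3)*(k)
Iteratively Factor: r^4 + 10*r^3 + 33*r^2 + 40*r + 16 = (r + 1)*(r^3 + 9*r^2 + 24*r + 16) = (r + 1)^2*(r^2 + 8*r + 16) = (r + 1)^2*(r + 4)*(r + 4)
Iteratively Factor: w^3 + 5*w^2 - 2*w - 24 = (w + 4)*(w^2 + w - 6) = (w + 3)*(w + 4)*(w - 2)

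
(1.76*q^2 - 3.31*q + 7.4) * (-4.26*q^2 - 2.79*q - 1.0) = -7.4976*q^4 + 9.1902*q^3 - 24.0491*q^2 - 17.336*q - 7.4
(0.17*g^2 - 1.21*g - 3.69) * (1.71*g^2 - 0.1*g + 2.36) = 0.2907*g^4 - 2.0861*g^3 - 5.7877*g^2 - 2.4866*g - 8.7084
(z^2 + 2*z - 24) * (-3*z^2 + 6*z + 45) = -3*z^4 + 129*z^2 - 54*z - 1080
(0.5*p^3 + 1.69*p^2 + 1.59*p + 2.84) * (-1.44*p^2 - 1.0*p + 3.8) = -0.72*p^5 - 2.9336*p^4 - 2.0796*p^3 + 0.7424*p^2 + 3.202*p + 10.792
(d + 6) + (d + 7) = 2*d + 13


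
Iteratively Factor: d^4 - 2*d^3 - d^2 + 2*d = (d - 1)*(d^3 - d^2 - 2*d) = (d - 1)*(d + 1)*(d^2 - 2*d) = (d - 2)*(d - 1)*(d + 1)*(d)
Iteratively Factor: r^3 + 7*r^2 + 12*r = (r + 3)*(r^2 + 4*r) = r*(r + 3)*(r + 4)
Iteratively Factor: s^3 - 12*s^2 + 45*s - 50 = (s - 5)*(s^2 - 7*s + 10) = (s - 5)^2*(s - 2)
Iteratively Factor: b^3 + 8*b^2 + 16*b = (b + 4)*(b^2 + 4*b) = b*(b + 4)*(b + 4)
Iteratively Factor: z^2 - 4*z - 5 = (z - 5)*(z + 1)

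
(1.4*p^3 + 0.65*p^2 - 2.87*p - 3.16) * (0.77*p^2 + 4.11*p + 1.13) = 1.078*p^5 + 6.2545*p^4 + 2.0436*p^3 - 13.4944*p^2 - 16.2307*p - 3.5708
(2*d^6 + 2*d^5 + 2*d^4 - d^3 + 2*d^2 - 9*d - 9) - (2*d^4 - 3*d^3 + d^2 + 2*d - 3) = 2*d^6 + 2*d^5 + 2*d^3 + d^2 - 11*d - 6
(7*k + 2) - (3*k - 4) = 4*k + 6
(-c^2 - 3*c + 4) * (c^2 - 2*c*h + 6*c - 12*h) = -c^4 + 2*c^3*h - 9*c^3 + 18*c^2*h - 14*c^2 + 28*c*h + 24*c - 48*h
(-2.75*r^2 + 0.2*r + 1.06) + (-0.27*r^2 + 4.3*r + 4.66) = -3.02*r^2 + 4.5*r + 5.72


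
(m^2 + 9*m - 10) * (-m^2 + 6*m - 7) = -m^4 - 3*m^3 + 57*m^2 - 123*m + 70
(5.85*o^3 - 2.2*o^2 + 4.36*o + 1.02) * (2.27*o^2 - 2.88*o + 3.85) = 13.2795*o^5 - 21.842*o^4 + 38.7557*o^3 - 18.7114*o^2 + 13.8484*o + 3.927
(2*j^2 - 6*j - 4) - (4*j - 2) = 2*j^2 - 10*j - 2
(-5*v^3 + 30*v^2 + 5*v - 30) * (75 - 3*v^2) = 15*v^5 - 90*v^4 - 390*v^3 + 2340*v^2 + 375*v - 2250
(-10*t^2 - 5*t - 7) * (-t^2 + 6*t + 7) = 10*t^4 - 55*t^3 - 93*t^2 - 77*t - 49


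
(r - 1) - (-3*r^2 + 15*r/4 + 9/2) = 3*r^2 - 11*r/4 - 11/2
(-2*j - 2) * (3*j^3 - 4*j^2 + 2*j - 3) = -6*j^4 + 2*j^3 + 4*j^2 + 2*j + 6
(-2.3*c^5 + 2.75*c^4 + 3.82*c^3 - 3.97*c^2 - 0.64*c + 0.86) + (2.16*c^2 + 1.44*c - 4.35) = -2.3*c^5 + 2.75*c^4 + 3.82*c^3 - 1.81*c^2 + 0.8*c - 3.49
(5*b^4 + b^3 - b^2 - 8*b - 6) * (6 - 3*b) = -15*b^5 + 27*b^4 + 9*b^3 + 18*b^2 - 30*b - 36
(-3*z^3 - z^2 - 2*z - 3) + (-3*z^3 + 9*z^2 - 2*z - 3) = -6*z^3 + 8*z^2 - 4*z - 6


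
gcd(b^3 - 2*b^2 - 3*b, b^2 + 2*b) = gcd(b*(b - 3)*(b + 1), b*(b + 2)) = b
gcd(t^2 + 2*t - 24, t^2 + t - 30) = t + 6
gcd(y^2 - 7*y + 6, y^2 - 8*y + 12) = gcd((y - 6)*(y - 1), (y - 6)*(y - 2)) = y - 6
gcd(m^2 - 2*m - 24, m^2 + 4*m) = m + 4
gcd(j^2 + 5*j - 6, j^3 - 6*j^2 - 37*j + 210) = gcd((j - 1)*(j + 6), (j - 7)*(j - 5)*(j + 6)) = j + 6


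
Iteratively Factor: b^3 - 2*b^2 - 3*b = (b + 1)*(b^2 - 3*b) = (b - 3)*(b + 1)*(b)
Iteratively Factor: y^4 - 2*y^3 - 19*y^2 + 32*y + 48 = (y - 4)*(y^3 + 2*y^2 - 11*y - 12) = (y - 4)*(y + 4)*(y^2 - 2*y - 3) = (y - 4)*(y + 1)*(y + 4)*(y - 3)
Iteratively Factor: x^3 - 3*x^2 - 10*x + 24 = (x + 3)*(x^2 - 6*x + 8) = (x - 2)*(x + 3)*(x - 4)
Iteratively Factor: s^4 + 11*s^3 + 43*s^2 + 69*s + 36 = (s + 3)*(s^3 + 8*s^2 + 19*s + 12) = (s + 3)*(s + 4)*(s^2 + 4*s + 3) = (s + 1)*(s + 3)*(s + 4)*(s + 3)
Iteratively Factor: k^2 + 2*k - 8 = (k - 2)*(k + 4)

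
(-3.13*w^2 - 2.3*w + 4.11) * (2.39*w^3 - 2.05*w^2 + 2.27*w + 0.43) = -7.4807*w^5 + 0.919499999999999*w^4 + 7.4328*w^3 - 14.9924*w^2 + 8.3407*w + 1.7673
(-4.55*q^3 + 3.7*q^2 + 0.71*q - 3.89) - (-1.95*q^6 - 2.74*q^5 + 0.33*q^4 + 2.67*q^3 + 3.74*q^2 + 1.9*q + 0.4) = 1.95*q^6 + 2.74*q^5 - 0.33*q^4 - 7.22*q^3 - 0.04*q^2 - 1.19*q - 4.29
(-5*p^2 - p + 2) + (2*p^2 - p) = -3*p^2 - 2*p + 2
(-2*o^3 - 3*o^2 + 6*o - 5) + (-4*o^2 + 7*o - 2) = -2*o^3 - 7*o^2 + 13*o - 7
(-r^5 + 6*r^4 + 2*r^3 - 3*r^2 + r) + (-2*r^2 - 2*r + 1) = -r^5 + 6*r^4 + 2*r^3 - 5*r^2 - r + 1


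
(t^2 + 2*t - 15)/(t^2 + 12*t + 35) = (t - 3)/(t + 7)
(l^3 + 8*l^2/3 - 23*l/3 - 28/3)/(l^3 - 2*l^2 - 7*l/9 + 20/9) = 3*(3*l^2 + 5*l - 28)/(9*l^2 - 27*l + 20)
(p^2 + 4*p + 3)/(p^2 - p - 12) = (p + 1)/(p - 4)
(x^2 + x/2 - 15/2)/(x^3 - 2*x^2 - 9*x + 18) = (x - 5/2)/(x^2 - 5*x + 6)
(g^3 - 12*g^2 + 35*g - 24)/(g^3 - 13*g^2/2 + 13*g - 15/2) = 2*(g - 8)/(2*g - 5)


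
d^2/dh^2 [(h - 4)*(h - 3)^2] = 6*h - 20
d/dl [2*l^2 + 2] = 4*l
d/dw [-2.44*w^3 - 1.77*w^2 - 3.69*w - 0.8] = -7.32*w^2 - 3.54*w - 3.69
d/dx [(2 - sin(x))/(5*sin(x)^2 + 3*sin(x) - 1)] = 5*(sin(x)^2 - 4*sin(x) - 1)*cos(x)/(5*sin(x)^2 + 3*sin(x) - 1)^2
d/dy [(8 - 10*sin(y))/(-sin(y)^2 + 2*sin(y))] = 2*(-5*cos(y) + 8/tan(y) - 8*cos(y)/sin(y)^2)/(sin(y) - 2)^2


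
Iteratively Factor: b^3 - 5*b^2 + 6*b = (b)*(b^2 - 5*b + 6) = b*(b - 3)*(b - 2)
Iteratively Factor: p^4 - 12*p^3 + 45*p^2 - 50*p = (p)*(p^3 - 12*p^2 + 45*p - 50) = p*(p - 2)*(p^2 - 10*p + 25) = p*(p - 5)*(p - 2)*(p - 5)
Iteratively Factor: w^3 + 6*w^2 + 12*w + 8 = (w + 2)*(w^2 + 4*w + 4) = (w + 2)^2*(w + 2)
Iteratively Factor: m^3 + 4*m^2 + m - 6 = (m - 1)*(m^2 + 5*m + 6) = (m - 1)*(m + 3)*(m + 2)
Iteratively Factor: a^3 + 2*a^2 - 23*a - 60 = (a + 3)*(a^2 - a - 20) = (a - 5)*(a + 3)*(a + 4)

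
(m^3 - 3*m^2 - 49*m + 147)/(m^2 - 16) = (m^3 - 3*m^2 - 49*m + 147)/(m^2 - 16)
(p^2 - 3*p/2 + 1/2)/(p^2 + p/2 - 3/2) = (2*p - 1)/(2*p + 3)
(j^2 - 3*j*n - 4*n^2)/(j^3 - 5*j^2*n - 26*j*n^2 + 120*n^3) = (j + n)/(j^2 - j*n - 30*n^2)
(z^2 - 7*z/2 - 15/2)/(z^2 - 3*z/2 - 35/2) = (2*z + 3)/(2*z + 7)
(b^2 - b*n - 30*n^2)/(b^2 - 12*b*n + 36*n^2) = (b + 5*n)/(b - 6*n)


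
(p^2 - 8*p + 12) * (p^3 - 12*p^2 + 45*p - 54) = p^5 - 20*p^4 + 153*p^3 - 558*p^2 + 972*p - 648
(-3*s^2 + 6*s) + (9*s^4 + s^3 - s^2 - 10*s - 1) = 9*s^4 + s^3 - 4*s^2 - 4*s - 1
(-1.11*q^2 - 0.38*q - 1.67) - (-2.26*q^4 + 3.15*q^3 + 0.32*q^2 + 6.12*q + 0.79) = 2.26*q^4 - 3.15*q^3 - 1.43*q^2 - 6.5*q - 2.46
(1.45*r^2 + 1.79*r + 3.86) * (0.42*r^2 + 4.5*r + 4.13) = 0.609*r^4 + 7.2768*r^3 + 15.6647*r^2 + 24.7627*r + 15.9418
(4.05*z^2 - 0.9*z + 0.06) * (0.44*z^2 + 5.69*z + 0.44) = 1.782*z^4 + 22.6485*z^3 - 3.3126*z^2 - 0.0546*z + 0.0264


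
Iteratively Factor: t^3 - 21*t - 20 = (t + 4)*(t^2 - 4*t - 5) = (t + 1)*(t + 4)*(t - 5)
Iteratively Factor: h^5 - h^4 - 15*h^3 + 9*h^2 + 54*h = (h - 3)*(h^4 + 2*h^3 - 9*h^2 - 18*h) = (h - 3)*(h + 3)*(h^3 - h^2 - 6*h) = (h - 3)*(h + 2)*(h + 3)*(h^2 - 3*h) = h*(h - 3)*(h + 2)*(h + 3)*(h - 3)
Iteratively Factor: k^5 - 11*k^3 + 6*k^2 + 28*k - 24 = (k - 2)*(k^4 + 2*k^3 - 7*k^2 - 8*k + 12) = (k - 2)*(k - 1)*(k^3 + 3*k^2 - 4*k - 12) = (k - 2)^2*(k - 1)*(k^2 + 5*k + 6) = (k - 2)^2*(k - 1)*(k + 2)*(k + 3)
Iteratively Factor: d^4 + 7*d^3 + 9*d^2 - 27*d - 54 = (d - 2)*(d^3 + 9*d^2 + 27*d + 27) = (d - 2)*(d + 3)*(d^2 + 6*d + 9) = (d - 2)*(d + 3)^2*(d + 3)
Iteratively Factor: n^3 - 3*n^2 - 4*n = (n + 1)*(n^2 - 4*n) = n*(n + 1)*(n - 4)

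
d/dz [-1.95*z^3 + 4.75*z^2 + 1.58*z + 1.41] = -5.85*z^2 + 9.5*z + 1.58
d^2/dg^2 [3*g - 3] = 0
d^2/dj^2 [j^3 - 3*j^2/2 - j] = 6*j - 3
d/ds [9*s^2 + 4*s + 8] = 18*s + 4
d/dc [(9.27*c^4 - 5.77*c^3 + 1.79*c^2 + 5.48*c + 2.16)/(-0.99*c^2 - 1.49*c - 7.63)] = (-18.3546*c^5 - 35.7246*c^4 - 265.7258*c^3 + 134.8334*c^2 - 23.0386*c - 38.594)/(0.9801*c^4 + 2.9502*c^3 + 17.3275*c^2 + 22.7374*c + 58.2169)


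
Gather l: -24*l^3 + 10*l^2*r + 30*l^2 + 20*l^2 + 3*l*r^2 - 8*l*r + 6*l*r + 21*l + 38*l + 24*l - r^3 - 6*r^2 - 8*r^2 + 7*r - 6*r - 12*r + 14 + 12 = -24*l^3 + l^2*(10*r + 50) + l*(3*r^2 - 2*r + 83) - r^3 - 14*r^2 - 11*r + 26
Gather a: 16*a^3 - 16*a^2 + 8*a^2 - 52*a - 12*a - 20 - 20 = 16*a^3 - 8*a^2 - 64*a - 40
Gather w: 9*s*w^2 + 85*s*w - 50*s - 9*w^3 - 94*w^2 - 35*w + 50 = -50*s - 9*w^3 + w^2*(9*s - 94) + w*(85*s - 35) + 50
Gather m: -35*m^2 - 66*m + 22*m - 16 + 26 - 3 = -35*m^2 - 44*m + 7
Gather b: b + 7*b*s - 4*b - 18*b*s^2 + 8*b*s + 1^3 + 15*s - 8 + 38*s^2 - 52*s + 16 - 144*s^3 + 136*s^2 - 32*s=b*(-18*s^2 + 15*s - 3) - 144*s^3 + 174*s^2 - 69*s + 9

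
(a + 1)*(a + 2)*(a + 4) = a^3 + 7*a^2 + 14*a + 8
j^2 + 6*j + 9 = (j + 3)^2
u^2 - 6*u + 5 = (u - 5)*(u - 1)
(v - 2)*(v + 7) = v^2 + 5*v - 14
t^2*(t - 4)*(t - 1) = t^4 - 5*t^3 + 4*t^2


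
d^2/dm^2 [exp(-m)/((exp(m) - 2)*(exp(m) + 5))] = (9*exp(4*m) + 33*exp(3*m) + 16*exp(2*m) - 90*exp(m) + 100)*exp(-m)/(exp(6*m) + 9*exp(5*m) - 3*exp(4*m) - 153*exp(3*m) + 30*exp(2*m) + 900*exp(m) - 1000)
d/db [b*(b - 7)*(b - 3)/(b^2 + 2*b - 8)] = (b^4 + 4*b^3 - 65*b^2 + 160*b - 168)/(b^4 + 4*b^3 - 12*b^2 - 32*b + 64)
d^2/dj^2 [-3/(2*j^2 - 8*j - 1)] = 12*(-2*j^2 + 8*j + 8*(j - 2)^2 + 1)/(-2*j^2 + 8*j + 1)^3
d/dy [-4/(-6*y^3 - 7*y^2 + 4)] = 8*y*(-9*y - 7)/(6*y^3 + 7*y^2 - 4)^2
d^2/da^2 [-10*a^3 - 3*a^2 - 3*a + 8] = -60*a - 6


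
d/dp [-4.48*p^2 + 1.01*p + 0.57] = 1.01 - 8.96*p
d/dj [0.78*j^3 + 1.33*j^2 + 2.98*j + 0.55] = 2.34*j^2 + 2.66*j + 2.98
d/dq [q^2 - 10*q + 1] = 2*q - 10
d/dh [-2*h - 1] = -2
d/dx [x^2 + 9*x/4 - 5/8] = 2*x + 9/4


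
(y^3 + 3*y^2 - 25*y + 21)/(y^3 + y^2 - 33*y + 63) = (y - 1)/(y - 3)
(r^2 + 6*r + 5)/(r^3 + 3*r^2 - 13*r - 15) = 1/(r - 3)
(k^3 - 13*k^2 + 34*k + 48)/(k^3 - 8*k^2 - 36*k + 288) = (k + 1)/(k + 6)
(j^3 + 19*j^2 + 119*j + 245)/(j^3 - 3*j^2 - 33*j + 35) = (j^2 + 14*j + 49)/(j^2 - 8*j + 7)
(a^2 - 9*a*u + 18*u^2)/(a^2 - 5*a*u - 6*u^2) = (a - 3*u)/(a + u)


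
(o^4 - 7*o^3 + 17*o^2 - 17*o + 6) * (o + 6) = o^5 - o^4 - 25*o^3 + 85*o^2 - 96*o + 36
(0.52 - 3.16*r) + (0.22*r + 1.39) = 1.91 - 2.94*r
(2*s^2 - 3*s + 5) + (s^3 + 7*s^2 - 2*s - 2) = s^3 + 9*s^2 - 5*s + 3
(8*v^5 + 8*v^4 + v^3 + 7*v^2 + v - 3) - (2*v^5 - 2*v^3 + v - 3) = 6*v^5 + 8*v^4 + 3*v^3 + 7*v^2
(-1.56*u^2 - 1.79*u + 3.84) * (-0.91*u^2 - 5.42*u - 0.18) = 1.4196*u^4 + 10.0841*u^3 + 6.4882*u^2 - 20.4906*u - 0.6912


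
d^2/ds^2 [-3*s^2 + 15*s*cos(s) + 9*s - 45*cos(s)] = -15*s*cos(s) - 30*sin(s) + 45*cos(s) - 6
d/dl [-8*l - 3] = -8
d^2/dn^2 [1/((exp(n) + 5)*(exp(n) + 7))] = 4*(exp(3*n) + 9*exp(2*n) + exp(n) - 105)*exp(n)/(exp(6*n) + 36*exp(5*n) + 537*exp(4*n) + 4248*exp(3*n) + 18795*exp(2*n) + 44100*exp(n) + 42875)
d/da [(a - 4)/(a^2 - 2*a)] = (-a^2 + 8*a - 8)/(a^2*(a^2 - 4*a + 4))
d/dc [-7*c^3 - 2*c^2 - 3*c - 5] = -21*c^2 - 4*c - 3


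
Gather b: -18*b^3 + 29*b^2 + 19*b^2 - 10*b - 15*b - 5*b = -18*b^3 + 48*b^2 - 30*b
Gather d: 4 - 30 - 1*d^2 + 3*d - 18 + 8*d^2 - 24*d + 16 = 7*d^2 - 21*d - 28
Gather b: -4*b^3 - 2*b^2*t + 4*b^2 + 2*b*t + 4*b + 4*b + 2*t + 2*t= -4*b^3 + b^2*(4 - 2*t) + b*(2*t + 8) + 4*t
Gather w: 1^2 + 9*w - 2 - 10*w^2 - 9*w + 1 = -10*w^2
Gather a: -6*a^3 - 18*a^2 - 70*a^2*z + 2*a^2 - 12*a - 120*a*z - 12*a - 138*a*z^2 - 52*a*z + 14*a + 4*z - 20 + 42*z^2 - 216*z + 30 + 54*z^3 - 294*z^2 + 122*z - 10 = -6*a^3 + a^2*(-70*z - 16) + a*(-138*z^2 - 172*z - 10) + 54*z^3 - 252*z^2 - 90*z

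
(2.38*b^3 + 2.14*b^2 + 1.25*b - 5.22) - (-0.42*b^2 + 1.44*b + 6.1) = 2.38*b^3 + 2.56*b^2 - 0.19*b - 11.32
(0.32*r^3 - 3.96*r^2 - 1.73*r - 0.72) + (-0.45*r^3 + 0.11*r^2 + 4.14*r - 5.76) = -0.13*r^3 - 3.85*r^2 + 2.41*r - 6.48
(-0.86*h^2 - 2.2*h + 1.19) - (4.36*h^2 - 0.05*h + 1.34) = -5.22*h^2 - 2.15*h - 0.15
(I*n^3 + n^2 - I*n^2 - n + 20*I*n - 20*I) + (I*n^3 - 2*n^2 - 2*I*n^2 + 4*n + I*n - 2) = 2*I*n^3 - n^2 - 3*I*n^2 + 3*n + 21*I*n - 2 - 20*I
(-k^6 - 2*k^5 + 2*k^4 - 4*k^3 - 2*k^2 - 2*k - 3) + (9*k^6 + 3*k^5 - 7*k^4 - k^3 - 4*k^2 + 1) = 8*k^6 + k^5 - 5*k^4 - 5*k^3 - 6*k^2 - 2*k - 2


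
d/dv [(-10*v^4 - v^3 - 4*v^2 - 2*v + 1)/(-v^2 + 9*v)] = (20*v^5 - 269*v^4 - 18*v^3 - 38*v^2 + 2*v - 9)/(v^2*(v^2 - 18*v + 81))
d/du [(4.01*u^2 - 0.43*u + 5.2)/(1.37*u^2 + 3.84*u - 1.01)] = (15.9875*u^2 - 22.3482*u - 19.5337)/(1.8769*u^4 + 10.5216*u^3 + 11.9782*u^2 - 7.7568*u + 1.0201)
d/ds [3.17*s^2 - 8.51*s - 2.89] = 6.34*s - 8.51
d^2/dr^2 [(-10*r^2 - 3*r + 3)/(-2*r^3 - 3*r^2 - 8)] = 2*(40*r^6 + 36*r^5 - 18*r^4 - 1237*r^3 - 1089*r^2 - 72*r + 712)/(8*r^9 + 36*r^8 + 54*r^7 + 123*r^6 + 288*r^5 + 216*r^4 + 384*r^3 + 576*r^2 + 512)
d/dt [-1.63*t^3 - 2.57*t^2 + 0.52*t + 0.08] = -4.89*t^2 - 5.14*t + 0.52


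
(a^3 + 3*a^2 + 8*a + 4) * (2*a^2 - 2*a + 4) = 2*a^5 + 4*a^4 + 14*a^3 + 4*a^2 + 24*a + 16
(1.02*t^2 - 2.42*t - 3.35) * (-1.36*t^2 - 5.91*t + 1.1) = -1.3872*t^4 - 2.737*t^3 + 19.9802*t^2 + 17.1365*t - 3.685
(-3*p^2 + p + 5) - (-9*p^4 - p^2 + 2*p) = 9*p^4 - 2*p^2 - p + 5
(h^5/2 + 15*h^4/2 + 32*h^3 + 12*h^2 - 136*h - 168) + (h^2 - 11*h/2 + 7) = h^5/2 + 15*h^4/2 + 32*h^3 + 13*h^2 - 283*h/2 - 161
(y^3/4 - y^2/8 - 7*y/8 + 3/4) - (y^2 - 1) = y^3/4 - 9*y^2/8 - 7*y/8 + 7/4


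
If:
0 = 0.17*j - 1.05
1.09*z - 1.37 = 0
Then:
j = 6.18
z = 1.26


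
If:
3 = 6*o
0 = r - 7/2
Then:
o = 1/2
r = 7/2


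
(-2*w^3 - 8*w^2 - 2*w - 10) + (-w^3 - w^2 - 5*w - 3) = -3*w^3 - 9*w^2 - 7*w - 13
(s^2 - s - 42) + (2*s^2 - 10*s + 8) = 3*s^2 - 11*s - 34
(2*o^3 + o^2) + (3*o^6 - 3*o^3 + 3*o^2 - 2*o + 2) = 3*o^6 - o^3 + 4*o^2 - 2*o + 2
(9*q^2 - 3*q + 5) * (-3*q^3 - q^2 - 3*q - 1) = -27*q^5 - 39*q^3 - 5*q^2 - 12*q - 5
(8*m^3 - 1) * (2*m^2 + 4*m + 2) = 16*m^5 + 32*m^4 + 16*m^3 - 2*m^2 - 4*m - 2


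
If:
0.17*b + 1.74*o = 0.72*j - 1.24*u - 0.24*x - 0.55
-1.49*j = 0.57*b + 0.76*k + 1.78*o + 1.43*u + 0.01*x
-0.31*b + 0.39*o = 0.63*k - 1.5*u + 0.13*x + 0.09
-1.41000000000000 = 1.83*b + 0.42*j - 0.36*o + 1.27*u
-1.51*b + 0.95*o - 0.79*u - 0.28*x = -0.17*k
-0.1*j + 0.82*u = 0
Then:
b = -1.19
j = 1.05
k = -0.41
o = -0.45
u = 0.13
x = 4.28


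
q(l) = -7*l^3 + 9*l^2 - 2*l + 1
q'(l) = -21*l^2 + 18*l - 2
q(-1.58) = 54.24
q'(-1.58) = -82.86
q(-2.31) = 139.93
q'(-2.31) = -155.64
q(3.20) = -142.62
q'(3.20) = -159.44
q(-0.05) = 1.12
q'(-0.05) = -2.95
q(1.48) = -4.94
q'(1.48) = -21.36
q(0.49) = 1.36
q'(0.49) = 1.78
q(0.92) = 1.33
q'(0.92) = -3.21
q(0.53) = 1.43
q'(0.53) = 1.64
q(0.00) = 1.00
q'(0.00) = -2.00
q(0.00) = 1.00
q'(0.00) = -2.00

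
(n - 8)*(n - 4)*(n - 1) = n^3 - 13*n^2 + 44*n - 32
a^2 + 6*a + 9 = (a + 3)^2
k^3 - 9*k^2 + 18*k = k*(k - 6)*(k - 3)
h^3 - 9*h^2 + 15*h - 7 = (h - 7)*(h - 1)^2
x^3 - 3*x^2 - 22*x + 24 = (x - 6)*(x - 1)*(x + 4)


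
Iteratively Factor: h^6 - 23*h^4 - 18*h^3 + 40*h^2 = (h - 5)*(h^5 + 5*h^4 + 2*h^3 - 8*h^2) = h*(h - 5)*(h^4 + 5*h^3 + 2*h^2 - 8*h) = h^2*(h - 5)*(h^3 + 5*h^2 + 2*h - 8) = h^2*(h - 5)*(h + 4)*(h^2 + h - 2) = h^2*(h - 5)*(h + 2)*(h + 4)*(h - 1)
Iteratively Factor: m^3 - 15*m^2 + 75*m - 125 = (m - 5)*(m^2 - 10*m + 25) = (m - 5)^2*(m - 5)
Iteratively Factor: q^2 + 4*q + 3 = (q + 3)*(q + 1)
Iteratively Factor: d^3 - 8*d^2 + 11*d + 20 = (d + 1)*(d^2 - 9*d + 20) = (d - 4)*(d + 1)*(d - 5)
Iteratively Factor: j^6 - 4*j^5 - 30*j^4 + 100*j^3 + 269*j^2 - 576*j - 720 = (j + 3)*(j^5 - 7*j^4 - 9*j^3 + 127*j^2 - 112*j - 240) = (j - 5)*(j + 3)*(j^4 - 2*j^3 - 19*j^2 + 32*j + 48) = (j - 5)*(j + 3)*(j + 4)*(j^3 - 6*j^2 + 5*j + 12) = (j - 5)*(j - 3)*(j + 3)*(j + 4)*(j^2 - 3*j - 4) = (j - 5)*(j - 3)*(j + 1)*(j + 3)*(j + 4)*(j - 4)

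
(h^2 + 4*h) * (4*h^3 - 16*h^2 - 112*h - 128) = 4*h^5 - 176*h^3 - 576*h^2 - 512*h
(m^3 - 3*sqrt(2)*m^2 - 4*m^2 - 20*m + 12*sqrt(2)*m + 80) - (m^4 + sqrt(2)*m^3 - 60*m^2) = -m^4 - sqrt(2)*m^3 + m^3 - 3*sqrt(2)*m^2 + 56*m^2 - 20*m + 12*sqrt(2)*m + 80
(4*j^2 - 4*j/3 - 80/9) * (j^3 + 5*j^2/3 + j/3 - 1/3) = 4*j^5 + 16*j^4/3 - 88*j^3/9 - 448*j^2/27 - 68*j/27 + 80/27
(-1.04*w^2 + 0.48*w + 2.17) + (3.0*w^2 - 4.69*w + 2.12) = 1.96*w^2 - 4.21*w + 4.29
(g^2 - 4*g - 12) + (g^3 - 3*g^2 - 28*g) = g^3 - 2*g^2 - 32*g - 12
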